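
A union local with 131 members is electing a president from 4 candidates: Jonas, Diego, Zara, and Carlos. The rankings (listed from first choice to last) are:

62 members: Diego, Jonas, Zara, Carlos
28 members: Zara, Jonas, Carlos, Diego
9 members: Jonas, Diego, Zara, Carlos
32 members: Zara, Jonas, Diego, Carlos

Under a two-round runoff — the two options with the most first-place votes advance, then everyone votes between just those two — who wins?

Diego

Round 1 first-place votes: Jonas 9, Diego 62, Zara 60, Carlos 0.
Diego and Zara advance.
Runoff: Diego is preferred to Zara by 71 voters; Zara by 60.
Diego wins the runoff.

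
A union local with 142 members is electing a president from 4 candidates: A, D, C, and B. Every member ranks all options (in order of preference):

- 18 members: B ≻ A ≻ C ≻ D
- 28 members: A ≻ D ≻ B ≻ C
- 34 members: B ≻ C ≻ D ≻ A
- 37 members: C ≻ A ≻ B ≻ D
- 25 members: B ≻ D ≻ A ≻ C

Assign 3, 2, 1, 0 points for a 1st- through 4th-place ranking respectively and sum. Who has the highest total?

B

A: 18·2 + 28·3 + 34·0 + 37·2 + 25·1 = 219
D: 18·0 + 28·2 + 34·1 + 37·0 + 25·2 = 140
C: 18·1 + 28·0 + 34·2 + 37·3 + 25·0 = 197
B: 18·3 + 28·1 + 34·3 + 37·1 + 25·3 = 296
B has the highest Borda score (296).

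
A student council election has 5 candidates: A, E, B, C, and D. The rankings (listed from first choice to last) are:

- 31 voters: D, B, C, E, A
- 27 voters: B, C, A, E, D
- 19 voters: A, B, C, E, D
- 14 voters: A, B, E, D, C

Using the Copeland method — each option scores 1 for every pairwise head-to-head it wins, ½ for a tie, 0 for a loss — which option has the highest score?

A: beats E and D; loses to B and C → score 2.
E: beats D; loses to A, B, and C → score 1.
B: beats A, E, C, and D → score 4.
C: beats A, E, and D; loses to B → score 3.
D: loses to A, E, B, and C → score 0.
B has the best pairwise record.

B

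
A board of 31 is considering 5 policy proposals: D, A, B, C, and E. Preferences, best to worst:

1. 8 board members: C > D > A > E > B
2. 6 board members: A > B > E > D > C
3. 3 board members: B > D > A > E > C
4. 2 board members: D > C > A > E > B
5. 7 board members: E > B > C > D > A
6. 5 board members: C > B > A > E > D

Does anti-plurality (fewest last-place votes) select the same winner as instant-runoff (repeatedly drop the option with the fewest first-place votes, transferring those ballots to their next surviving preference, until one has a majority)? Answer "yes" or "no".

no

Anti-plurality — last-place votes: D 5, A 7, B 10, C 9, E 0. Winner: E.
Instant-runoff — R1 D 2, A 6, B 3, C 13, E 7 (D out); R2 A 6, B 3, C 15, E 7 (B out); R3 A 9, C 15, E 7 (E out); R4 A 9, C 22 (C winner). Winner: C.
The two methods disagree.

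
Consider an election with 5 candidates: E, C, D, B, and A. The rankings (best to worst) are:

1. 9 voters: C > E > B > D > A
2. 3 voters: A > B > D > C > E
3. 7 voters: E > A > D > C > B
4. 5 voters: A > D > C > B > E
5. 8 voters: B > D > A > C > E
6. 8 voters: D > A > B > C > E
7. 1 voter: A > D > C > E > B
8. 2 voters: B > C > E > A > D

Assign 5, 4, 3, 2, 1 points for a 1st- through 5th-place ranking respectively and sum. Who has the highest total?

E: 9·4 + 3·1 + 7·5 + 5·1 + 8·1 + 8·1 + 1·2 + 2·3 = 103
C: 9·5 + 3·2 + 7·2 + 5·3 + 8·2 + 8·2 + 1·3 + 2·4 = 123
D: 9·2 + 3·3 + 7·3 + 5·4 + 8·4 + 8·5 + 1·4 + 2·1 = 146
B: 9·3 + 3·4 + 7·1 + 5·2 + 8·5 + 8·3 + 1·1 + 2·5 = 131
A: 9·1 + 3·5 + 7·4 + 5·5 + 8·3 + 8·4 + 1·5 + 2·2 = 142
D has the highest Borda score (146).

D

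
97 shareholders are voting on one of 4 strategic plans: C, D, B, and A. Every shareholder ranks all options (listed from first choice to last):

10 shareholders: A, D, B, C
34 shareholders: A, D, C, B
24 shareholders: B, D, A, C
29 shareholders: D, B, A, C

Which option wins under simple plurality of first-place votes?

First-place votes: C 0, D 29, B 24, A 44.
A has the most first-place votes.

A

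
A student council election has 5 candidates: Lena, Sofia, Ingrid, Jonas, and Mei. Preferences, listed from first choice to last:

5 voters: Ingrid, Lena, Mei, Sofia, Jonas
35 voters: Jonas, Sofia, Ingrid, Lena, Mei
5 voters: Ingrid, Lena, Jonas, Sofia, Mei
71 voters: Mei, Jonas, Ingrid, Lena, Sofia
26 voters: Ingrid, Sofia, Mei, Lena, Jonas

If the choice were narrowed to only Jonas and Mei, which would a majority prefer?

Mei

Voters preferring Jonas to Mei: 40; preferring Mei to Jonas: 102.
Mei wins the head-to-head.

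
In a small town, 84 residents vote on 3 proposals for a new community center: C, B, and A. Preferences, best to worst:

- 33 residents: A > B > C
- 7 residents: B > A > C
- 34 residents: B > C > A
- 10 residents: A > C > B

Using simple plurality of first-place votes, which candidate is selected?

First-place votes: C 0, B 41, A 43.
A has the most first-place votes.

A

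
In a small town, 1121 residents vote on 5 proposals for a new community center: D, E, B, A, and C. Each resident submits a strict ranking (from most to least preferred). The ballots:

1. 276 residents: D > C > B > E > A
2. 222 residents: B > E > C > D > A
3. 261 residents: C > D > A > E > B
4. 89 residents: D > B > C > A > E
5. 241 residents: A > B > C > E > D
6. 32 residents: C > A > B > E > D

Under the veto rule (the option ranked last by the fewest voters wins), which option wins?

Last-place votes: D 273, E 89, B 261, A 498, C 0.
C is ranked last by the fewest voters, so C wins.

C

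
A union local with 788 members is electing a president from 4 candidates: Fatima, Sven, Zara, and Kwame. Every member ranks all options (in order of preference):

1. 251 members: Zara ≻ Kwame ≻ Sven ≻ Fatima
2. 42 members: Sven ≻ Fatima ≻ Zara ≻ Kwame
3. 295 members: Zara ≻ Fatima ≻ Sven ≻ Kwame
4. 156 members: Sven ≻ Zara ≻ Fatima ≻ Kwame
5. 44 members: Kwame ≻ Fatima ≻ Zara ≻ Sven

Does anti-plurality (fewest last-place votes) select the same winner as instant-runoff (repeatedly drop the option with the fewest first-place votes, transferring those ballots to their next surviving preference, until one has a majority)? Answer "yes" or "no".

Anti-plurality — last-place votes: Fatima 251, Sven 44, Zara 0, Kwame 493. Winner: Zara.
Instant-runoff — R1 Fatima 0, Sven 198, Zara 546, Kwame 44 (Zara winner). Winner: Zara.
The two methods agree.

yes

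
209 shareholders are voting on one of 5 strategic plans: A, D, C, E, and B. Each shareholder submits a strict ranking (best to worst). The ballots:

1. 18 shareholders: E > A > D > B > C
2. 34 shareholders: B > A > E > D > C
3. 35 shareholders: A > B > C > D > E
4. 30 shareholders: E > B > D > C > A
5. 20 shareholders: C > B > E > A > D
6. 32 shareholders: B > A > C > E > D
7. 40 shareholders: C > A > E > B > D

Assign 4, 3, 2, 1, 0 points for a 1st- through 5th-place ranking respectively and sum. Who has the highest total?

B

A: 18·3 + 34·3 + 35·4 + 30·0 + 20·1 + 32·3 + 40·3 = 532
D: 18·2 + 34·1 + 35·1 + 30·2 + 20·0 + 32·0 + 40·0 = 165
C: 18·0 + 34·0 + 35·2 + 30·1 + 20·4 + 32·2 + 40·4 = 404
E: 18·4 + 34·2 + 35·0 + 30·4 + 20·2 + 32·1 + 40·2 = 412
B: 18·1 + 34·4 + 35·3 + 30·3 + 20·3 + 32·4 + 40·1 = 577
B has the highest Borda score (577).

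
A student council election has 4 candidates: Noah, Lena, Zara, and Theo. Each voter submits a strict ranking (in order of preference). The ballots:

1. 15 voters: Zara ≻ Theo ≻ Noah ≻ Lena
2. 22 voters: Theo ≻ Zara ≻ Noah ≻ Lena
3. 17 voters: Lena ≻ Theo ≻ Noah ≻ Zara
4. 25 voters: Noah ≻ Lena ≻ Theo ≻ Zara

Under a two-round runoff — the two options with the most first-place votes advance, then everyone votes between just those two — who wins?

Theo

Round 1 first-place votes: Noah 25, Lena 17, Zara 15, Theo 22.
Noah and Theo advance.
Runoff: Noah is preferred to Theo by 25 voters; Theo by 54.
Theo wins the runoff.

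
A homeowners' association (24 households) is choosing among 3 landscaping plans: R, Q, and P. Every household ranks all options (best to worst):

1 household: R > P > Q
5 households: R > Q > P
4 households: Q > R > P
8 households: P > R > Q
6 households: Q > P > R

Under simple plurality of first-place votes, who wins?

Q

First-place votes: R 6, Q 10, P 8.
Q has the most first-place votes.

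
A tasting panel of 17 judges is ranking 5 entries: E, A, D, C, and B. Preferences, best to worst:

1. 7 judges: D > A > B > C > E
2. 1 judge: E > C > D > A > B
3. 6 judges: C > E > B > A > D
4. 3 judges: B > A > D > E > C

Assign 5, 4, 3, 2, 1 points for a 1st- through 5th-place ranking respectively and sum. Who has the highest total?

E: 7·1 + 1·5 + 6·4 + 3·2 = 42
A: 7·4 + 1·2 + 6·2 + 3·4 = 54
D: 7·5 + 1·3 + 6·1 + 3·3 = 53
C: 7·2 + 1·4 + 6·5 + 3·1 = 51
B: 7·3 + 1·1 + 6·3 + 3·5 = 55
B has the highest Borda score (55).

B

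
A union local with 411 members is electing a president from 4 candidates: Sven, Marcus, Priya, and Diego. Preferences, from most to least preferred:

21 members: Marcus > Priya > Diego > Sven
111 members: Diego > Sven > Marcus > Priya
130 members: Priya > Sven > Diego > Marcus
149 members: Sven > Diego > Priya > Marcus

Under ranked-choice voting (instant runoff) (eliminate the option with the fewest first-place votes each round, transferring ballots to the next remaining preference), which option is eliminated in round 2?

Diego

Round 1: Sven 149, Marcus 21, Priya 130, Diego 111. Eliminate Marcus.
Round 2: Sven 149, Priya 151, Diego 111. Eliminate Diego.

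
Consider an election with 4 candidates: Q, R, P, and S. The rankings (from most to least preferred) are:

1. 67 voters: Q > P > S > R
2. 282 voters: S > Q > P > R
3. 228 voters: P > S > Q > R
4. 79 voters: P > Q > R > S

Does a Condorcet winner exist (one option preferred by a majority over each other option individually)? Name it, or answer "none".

none

Checking pairwise contests:
S beats Q 510–146.
Q beats R 656–0.
Q beats P 349–307.
P beats S 374–282.
Every option loses at least one head-to-head, so there is no Condorcet winner.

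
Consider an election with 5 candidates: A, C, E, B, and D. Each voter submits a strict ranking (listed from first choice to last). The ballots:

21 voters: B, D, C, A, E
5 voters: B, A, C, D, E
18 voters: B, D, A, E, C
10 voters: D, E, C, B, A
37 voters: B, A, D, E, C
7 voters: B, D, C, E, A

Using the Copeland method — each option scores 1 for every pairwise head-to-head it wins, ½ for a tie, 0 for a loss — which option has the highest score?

A: beats C and E; loses to B and D → score 2.
C: loses to A, E, B, and D → score 0.
E: beats C; loses to A, B, and D → score 1.
B: beats A, C, E, and D → score 4.
D: beats A, C, and E; loses to B → score 3.
B has the best pairwise record.

B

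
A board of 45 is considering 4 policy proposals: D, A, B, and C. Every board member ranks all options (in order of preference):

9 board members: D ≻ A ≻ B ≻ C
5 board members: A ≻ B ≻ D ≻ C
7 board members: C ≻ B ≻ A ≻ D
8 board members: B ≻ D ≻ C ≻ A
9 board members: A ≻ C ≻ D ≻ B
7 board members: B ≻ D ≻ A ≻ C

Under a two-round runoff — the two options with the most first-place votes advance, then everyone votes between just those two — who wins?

A

Round 1 first-place votes: D 9, A 14, B 15, C 7.
B and A advance.
Runoff: B is preferred to A by 22 voters; A by 23.
A wins the runoff.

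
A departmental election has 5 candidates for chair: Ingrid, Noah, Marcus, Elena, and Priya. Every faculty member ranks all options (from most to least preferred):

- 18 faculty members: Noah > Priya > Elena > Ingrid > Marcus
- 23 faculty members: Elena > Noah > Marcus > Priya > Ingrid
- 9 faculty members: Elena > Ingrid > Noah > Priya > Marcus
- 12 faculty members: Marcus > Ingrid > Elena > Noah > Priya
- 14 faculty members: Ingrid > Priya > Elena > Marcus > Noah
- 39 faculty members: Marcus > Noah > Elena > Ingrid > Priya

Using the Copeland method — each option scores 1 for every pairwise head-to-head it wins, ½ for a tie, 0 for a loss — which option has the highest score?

Ingrid: beats Priya; loses to Noah, Marcus, and Elena → score 1.
Noah: beats Ingrid and Priya; loses to Marcus and Elena → score 2.
Marcus: beats Ingrid, Noah, and Priya; loses to Elena → score 3.
Elena: beats Ingrid, Noah, Marcus, and Priya → score 4.
Priya: loses to Ingrid, Noah, Marcus, and Elena → score 0.
Elena has the best pairwise record.

Elena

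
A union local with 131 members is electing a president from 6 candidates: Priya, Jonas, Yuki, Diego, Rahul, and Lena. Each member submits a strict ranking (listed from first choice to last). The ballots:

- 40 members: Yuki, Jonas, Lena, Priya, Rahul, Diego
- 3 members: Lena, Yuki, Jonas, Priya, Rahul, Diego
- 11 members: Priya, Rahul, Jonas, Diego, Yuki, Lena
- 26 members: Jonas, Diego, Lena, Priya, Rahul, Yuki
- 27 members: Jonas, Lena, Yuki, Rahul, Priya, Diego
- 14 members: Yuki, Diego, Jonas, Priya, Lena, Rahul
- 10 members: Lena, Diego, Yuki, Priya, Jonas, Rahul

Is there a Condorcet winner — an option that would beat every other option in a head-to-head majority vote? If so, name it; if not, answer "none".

Checking pairwise contests:
Jonas beats Priya 110–21.
Yuki beats Jonas 67–64.
Lena beats Yuki 66–65.
Priya beats Diego 81–50.
Priya beats Rahul 104–27.
Jonas beats Lena 118–13.
Every option loses at least one head-to-head, so there is no Condorcet winner.

none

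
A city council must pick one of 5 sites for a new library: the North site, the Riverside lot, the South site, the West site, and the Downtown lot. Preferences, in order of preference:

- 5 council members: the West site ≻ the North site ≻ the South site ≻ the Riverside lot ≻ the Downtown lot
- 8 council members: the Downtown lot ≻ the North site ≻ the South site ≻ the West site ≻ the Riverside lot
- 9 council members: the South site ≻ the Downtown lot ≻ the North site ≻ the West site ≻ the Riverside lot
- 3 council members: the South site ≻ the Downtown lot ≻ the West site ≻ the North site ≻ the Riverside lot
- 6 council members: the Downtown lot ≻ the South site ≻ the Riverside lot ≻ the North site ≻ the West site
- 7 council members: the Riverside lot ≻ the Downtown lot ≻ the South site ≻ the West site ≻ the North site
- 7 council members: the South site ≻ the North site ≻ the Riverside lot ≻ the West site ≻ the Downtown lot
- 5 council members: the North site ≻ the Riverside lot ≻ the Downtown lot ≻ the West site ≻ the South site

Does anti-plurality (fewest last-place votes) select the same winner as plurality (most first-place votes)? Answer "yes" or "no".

yes

Anti-plurality — last-place votes: the North site 7, the Riverside lot 20, the South site 5, the West site 6, the Downtown lot 12. Winner: the South site.
Plurality — first-place votes: the North site 5, the Riverside lot 7, the South site 19, the West site 5, the Downtown lot 14. Winner: the South site.
The two methods agree.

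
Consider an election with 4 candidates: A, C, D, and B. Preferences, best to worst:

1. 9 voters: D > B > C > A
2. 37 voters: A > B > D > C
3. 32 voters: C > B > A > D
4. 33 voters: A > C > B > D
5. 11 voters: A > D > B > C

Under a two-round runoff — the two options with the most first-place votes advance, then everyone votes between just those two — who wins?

A

Round 1 first-place votes: A 81, C 32, D 9, B 0.
A and C advance.
Runoff: A is preferred to C by 81 voters; C by 41.
A wins the runoff.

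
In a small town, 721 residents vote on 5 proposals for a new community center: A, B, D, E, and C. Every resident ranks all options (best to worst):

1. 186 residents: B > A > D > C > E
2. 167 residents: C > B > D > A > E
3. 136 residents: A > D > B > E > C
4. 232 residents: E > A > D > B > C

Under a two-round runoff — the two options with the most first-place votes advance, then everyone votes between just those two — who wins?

B

Round 1 first-place votes: A 136, B 186, D 0, E 232, C 167.
E and B advance.
Runoff: E is preferred to B by 232 voters; B by 489.
B wins the runoff.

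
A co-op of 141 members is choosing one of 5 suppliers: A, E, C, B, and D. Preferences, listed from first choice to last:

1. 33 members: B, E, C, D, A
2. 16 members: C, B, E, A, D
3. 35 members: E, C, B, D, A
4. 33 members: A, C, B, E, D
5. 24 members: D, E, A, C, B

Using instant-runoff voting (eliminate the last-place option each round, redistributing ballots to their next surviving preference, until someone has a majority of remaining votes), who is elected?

B

Round 1: A 33, E 35, C 16, B 33, D 24. Eliminate C.
Round 2: A 33, E 35, B 49, D 24. Eliminate D.
Round 3: A 33, E 59, B 49. Eliminate A.
Round 4: E 59, B 82. B has a majority.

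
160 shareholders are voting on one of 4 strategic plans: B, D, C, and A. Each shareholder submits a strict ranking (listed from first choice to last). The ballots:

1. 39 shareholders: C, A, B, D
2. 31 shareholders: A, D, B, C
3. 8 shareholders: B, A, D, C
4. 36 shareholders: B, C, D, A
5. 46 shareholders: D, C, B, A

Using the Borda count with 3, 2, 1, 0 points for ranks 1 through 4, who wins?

C

B: 39·1 + 31·1 + 8·3 + 36·3 + 46·1 = 248
D: 39·0 + 31·2 + 8·1 + 36·1 + 46·3 = 244
C: 39·3 + 31·0 + 8·0 + 36·2 + 46·2 = 281
A: 39·2 + 31·3 + 8·2 + 36·0 + 46·0 = 187
C has the highest Borda score (281).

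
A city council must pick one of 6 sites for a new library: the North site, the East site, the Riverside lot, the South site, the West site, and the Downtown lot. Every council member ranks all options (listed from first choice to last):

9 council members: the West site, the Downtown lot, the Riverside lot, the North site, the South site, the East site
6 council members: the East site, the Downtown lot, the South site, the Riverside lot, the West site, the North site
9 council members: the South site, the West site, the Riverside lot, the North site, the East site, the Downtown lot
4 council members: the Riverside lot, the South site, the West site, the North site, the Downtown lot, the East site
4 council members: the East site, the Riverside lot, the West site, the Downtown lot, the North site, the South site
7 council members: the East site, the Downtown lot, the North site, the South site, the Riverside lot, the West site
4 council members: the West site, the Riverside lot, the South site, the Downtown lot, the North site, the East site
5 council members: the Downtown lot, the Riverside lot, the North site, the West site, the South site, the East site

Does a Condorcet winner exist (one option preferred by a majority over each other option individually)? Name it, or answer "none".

Checking pairwise contests:
the Riverside lot beats the North site 41–7.
the North site beats the East site 31–17.
the Downtown lot beats the Riverside lot 27–21.
the North site beats the South site 25–23.
the Riverside lot beats the West site 26–22.
the East site beats the Downtown lot 26–22.
Every option loses at least one head-to-head, so there is no Condorcet winner.

none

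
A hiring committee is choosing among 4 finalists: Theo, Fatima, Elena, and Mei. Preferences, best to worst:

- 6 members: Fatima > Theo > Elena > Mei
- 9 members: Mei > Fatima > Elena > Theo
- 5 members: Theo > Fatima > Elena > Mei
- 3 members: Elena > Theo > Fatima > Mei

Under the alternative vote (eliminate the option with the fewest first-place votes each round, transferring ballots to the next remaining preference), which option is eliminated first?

Round 1: Theo 5, Fatima 6, Elena 3, Mei 9. Eliminate Elena.

Elena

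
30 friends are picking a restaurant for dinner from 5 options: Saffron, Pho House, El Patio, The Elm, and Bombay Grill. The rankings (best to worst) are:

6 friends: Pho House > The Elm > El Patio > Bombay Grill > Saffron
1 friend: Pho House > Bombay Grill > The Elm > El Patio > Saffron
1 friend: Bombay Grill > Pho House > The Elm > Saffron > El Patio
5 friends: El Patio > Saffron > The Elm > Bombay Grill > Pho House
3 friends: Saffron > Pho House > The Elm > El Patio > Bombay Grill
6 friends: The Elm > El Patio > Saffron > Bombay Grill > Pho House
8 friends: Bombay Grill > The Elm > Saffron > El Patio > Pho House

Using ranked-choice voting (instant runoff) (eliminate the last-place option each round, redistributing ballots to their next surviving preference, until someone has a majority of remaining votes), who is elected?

The Elm

Round 1: Saffron 3, Pho House 7, El Patio 5, The Elm 6, Bombay Grill 9. Eliminate Saffron.
Round 2: Pho House 10, El Patio 5, The Elm 6, Bombay Grill 9. Eliminate El Patio.
Round 3: Pho House 10, The Elm 11, Bombay Grill 9. Eliminate Bombay Grill.
Round 4: Pho House 11, The Elm 19. The Elm has a majority.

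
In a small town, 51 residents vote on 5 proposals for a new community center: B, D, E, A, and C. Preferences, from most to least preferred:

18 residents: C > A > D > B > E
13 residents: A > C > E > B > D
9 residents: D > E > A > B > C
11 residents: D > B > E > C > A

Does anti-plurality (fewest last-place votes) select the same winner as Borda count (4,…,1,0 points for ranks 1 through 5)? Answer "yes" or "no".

Anti-plurality — last-place votes: B 0, D 13, E 18, A 11, C 9. Winner: B.
Borda — scores: B 73, D 116, E 75, A 124, C 122. Winner: A.
The two methods disagree.

no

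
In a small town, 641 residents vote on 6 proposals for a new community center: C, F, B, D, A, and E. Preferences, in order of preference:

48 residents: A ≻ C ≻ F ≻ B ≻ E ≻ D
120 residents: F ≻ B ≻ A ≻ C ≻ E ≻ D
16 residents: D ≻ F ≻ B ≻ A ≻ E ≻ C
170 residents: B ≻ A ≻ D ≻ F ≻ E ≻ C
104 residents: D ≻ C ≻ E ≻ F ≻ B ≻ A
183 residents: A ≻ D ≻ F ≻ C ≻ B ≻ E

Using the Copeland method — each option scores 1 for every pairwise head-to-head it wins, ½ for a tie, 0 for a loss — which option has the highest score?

C: beats B and E; loses to F, D, and A → score 2.
F: beats C, B, and E; loses to D and A → score 3.
B: beats D, A, and E; loses to C and F → score 3.
D: beats C, F, and E; loses to B and A → score 3.
A: beats C, F, D, and E; loses to B → score 4.
E: loses to C, F, B, D, and A → score 0.
A has the best pairwise record.

A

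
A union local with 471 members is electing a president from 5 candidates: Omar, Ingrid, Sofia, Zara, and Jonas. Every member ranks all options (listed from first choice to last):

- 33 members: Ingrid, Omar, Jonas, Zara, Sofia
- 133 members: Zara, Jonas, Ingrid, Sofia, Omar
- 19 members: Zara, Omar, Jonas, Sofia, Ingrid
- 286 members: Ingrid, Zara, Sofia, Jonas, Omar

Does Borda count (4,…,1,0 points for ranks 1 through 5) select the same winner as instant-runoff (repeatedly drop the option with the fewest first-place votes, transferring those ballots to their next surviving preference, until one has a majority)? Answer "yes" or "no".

yes

Borda — scores: Omar 156, Ingrid 1542, Sofia 724, Zara 1499, Jonas 789. Winner: Ingrid.
Instant-runoff — R1 Omar 0, Ingrid 319, Sofia 0, Zara 152, Jonas 0 (Ingrid winner). Winner: Ingrid.
The two methods agree.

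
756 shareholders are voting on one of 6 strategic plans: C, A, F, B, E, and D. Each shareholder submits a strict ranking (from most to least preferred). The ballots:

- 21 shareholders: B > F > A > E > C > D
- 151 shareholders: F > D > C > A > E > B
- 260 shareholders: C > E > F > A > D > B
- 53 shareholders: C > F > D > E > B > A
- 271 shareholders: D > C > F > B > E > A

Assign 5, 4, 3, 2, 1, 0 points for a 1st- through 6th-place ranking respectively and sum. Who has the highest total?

C

C: 21·1 + 151·3 + 260·5 + 53·5 + 271·4 = 3123
A: 21·3 + 151·2 + 260·2 + 53·0 + 271·0 = 885
F: 21·4 + 151·5 + 260·3 + 53·4 + 271·3 = 2644
B: 21·5 + 151·0 + 260·0 + 53·1 + 271·2 = 700
E: 21·2 + 151·1 + 260·4 + 53·2 + 271·1 = 1610
D: 21·0 + 151·4 + 260·1 + 53·3 + 271·5 = 2378
C has the highest Borda score (3123).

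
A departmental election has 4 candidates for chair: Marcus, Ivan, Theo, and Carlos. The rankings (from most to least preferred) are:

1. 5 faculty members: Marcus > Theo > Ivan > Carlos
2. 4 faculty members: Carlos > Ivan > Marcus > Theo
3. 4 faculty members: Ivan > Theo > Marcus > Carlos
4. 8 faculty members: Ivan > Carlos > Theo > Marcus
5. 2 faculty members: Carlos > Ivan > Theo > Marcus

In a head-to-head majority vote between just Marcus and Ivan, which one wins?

Voters preferring Marcus to Ivan: 5; preferring Ivan to Marcus: 18.
Ivan wins the head-to-head.

Ivan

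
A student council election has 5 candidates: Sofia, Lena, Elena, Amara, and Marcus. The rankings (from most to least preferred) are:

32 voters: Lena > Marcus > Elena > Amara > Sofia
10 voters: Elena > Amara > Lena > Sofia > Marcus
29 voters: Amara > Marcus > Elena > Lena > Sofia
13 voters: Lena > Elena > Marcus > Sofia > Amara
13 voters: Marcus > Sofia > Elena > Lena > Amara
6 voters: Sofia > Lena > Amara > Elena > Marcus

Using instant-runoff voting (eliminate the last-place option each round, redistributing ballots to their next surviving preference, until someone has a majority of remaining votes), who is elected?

Round 1: Sofia 6, Lena 45, Elena 10, Amara 29, Marcus 13. Eliminate Sofia.
Round 2: Lena 51, Elena 10, Amara 29, Marcus 13. Eliminate Elena.
Round 3: Lena 51, Amara 39, Marcus 13. Eliminate Marcus.
Round 4: Lena 64, Amara 39. Lena has a majority.

Lena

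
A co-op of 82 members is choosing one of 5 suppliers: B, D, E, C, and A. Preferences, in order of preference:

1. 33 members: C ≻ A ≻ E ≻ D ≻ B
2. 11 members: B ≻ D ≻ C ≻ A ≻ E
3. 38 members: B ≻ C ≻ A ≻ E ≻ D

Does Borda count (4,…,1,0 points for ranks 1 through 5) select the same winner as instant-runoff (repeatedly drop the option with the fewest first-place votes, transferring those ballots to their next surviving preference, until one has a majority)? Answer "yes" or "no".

Borda — scores: B 196, D 66, E 104, C 268, A 186. Winner: C.
Instant-runoff — R1 B 49, D 0, E 0, C 33, A 0 (B winner). Winner: B.
The two methods disagree.

no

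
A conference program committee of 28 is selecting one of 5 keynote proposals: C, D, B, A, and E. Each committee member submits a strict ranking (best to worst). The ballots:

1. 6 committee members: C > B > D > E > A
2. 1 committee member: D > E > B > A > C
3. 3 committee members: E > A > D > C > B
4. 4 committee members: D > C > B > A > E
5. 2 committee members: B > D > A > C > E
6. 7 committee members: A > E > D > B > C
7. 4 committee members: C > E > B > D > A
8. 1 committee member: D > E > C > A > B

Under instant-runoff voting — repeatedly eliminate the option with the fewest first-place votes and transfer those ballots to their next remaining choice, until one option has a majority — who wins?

Round 1: C 10, D 6, B 2, A 7, E 3. Eliminate B.
Round 2: C 10, D 8, A 7, E 3. Eliminate E.
Round 3: C 10, D 8, A 10. Eliminate D.
Round 4: C 15, A 13. C has a majority.

C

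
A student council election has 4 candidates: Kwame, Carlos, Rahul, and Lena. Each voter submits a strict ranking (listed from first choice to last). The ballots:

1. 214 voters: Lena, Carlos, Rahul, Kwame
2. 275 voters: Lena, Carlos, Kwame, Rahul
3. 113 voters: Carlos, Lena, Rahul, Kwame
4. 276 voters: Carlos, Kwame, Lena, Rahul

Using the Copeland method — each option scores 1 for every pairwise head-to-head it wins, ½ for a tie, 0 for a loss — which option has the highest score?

Lena

Kwame: beats Rahul; loses to Carlos and Lena → score 1.
Carlos: beats Kwame and Rahul; loses to Lena → score 2.
Rahul: loses to Kwame, Carlos, and Lena → score 0.
Lena: beats Kwame, Carlos, and Rahul → score 3.
Lena has the best pairwise record.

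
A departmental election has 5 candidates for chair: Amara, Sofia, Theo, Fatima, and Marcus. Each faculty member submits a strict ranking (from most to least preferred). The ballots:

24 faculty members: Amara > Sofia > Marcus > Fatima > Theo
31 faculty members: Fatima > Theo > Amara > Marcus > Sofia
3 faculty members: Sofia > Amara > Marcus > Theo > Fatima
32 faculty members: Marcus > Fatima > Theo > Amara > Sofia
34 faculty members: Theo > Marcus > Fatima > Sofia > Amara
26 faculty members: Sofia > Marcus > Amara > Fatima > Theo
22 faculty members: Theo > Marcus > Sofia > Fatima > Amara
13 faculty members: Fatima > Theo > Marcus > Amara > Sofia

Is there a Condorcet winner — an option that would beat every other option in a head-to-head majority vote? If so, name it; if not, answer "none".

none

Checking pairwise contests:
Theo beats Amara 132–53.
Amara beats Sofia 100–85.
Fatima beats Theo 126–59.
Marcus beats Fatima 141–44.
Theo beats Marcus 100–85.
Every option loses at least one head-to-head, so there is no Condorcet winner.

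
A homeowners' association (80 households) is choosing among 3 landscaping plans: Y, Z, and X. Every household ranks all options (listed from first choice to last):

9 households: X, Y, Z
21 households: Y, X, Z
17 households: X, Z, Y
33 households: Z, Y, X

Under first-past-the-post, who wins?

Z

First-place votes: Y 21, Z 33, X 26.
Z has the most first-place votes.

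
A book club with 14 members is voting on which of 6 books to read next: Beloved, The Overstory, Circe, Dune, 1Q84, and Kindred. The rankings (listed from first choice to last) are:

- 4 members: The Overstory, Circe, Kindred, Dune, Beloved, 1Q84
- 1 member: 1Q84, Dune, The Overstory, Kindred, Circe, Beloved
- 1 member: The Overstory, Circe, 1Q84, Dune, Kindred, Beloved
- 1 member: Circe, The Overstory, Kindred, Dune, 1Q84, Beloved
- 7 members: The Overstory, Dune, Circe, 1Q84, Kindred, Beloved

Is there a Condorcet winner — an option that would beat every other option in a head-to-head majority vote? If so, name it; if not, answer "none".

The Overstory

The Overstory vs Beloved: 14–0 for The Overstory.
The Overstory vs Circe: 13–1 for The Overstory.
The Overstory vs Dune: 13–1 for The Overstory.
The Overstory vs 1Q84: 13–1 for The Overstory.
The Overstory vs Kindred: 14–0 for The Overstory.
The Overstory beats every other option head-to-head.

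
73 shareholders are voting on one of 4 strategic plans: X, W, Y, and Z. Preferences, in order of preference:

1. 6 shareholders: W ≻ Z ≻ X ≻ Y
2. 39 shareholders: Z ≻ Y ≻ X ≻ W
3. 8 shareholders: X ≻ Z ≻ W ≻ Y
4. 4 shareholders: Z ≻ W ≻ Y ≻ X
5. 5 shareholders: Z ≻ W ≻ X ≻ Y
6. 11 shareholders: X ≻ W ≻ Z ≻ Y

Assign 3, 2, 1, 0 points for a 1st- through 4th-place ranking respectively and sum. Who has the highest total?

Z

X: 6·1 + 39·1 + 8·3 + 4·0 + 5·1 + 11·3 = 107
W: 6·3 + 39·0 + 8·1 + 4·2 + 5·2 + 11·2 = 66
Y: 6·0 + 39·2 + 8·0 + 4·1 + 5·0 + 11·0 = 82
Z: 6·2 + 39·3 + 8·2 + 4·3 + 5·3 + 11·1 = 183
Z has the highest Borda score (183).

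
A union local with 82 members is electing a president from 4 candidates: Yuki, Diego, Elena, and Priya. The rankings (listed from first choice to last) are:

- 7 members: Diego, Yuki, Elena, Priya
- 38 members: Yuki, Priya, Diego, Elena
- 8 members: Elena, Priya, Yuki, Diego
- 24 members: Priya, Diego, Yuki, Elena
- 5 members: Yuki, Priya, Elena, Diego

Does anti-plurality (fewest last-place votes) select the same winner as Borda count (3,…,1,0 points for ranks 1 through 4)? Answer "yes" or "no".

yes

Anti-plurality — last-place votes: Yuki 0, Diego 13, Elena 62, Priya 7. Winner: Yuki.
Borda — scores: Yuki 175, Diego 107, Elena 36, Priya 174. Winner: Yuki.
The two methods agree.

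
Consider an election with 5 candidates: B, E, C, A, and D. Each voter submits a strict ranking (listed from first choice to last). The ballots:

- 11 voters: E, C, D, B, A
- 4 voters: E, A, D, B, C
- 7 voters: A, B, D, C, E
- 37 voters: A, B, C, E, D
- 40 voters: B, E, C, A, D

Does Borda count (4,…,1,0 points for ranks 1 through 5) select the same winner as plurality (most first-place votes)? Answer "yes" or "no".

no

Borda — scores: B 307, E 217, C 194, A 228, D 44. Winner: B.
Plurality — first-place votes: B 40, E 15, C 0, A 44, D 0. Winner: A.
The two methods disagree.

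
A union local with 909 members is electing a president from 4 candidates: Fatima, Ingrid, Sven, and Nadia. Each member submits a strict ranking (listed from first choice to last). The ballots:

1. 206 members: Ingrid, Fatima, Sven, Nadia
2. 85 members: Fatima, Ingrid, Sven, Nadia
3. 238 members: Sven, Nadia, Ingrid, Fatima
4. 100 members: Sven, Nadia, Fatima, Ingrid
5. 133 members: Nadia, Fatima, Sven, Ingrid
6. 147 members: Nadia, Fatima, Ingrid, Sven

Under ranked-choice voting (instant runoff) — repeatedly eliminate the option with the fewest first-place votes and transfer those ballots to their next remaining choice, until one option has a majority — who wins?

Sven

Round 1: Fatima 85, Ingrid 206, Sven 338, Nadia 280. Eliminate Fatima.
Round 2: Ingrid 291, Sven 338, Nadia 280. Eliminate Nadia.
Round 3: Ingrid 438, Sven 471. Sven has a majority.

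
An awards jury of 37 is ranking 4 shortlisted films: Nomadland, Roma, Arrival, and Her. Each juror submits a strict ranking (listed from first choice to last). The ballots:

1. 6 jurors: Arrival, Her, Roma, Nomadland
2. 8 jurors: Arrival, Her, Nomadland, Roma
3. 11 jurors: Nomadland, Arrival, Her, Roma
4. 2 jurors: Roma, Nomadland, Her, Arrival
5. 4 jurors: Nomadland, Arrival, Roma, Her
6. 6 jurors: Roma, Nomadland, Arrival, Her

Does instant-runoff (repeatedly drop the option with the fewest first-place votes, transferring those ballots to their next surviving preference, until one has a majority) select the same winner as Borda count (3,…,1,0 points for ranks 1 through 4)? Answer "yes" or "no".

Instant-runoff — R1 Nomadland 15, Roma 8, Arrival 14, Her 0 (Her out); R2 Nomadland 15, Roma 8, Arrival 14 (Roma out); R3 Nomadland 23, Arrival 14 (Nomadland winner). Winner: Nomadland.
Borda — scores: Nomadland 69, Roma 34, Arrival 78, Her 41. Winner: Arrival.
The two methods disagree.

no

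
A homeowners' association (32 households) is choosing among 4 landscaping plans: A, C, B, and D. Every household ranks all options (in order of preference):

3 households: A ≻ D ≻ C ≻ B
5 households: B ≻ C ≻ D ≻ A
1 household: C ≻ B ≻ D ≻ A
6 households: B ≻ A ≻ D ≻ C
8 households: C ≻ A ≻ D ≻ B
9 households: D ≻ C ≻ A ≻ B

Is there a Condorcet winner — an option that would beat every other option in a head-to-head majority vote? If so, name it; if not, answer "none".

Checking pairwise contests:
C beats A 23–9.
D beats C 18–14.
A beats B 20–12.
A beats D 17–15.
Every option loses at least one head-to-head, so there is no Condorcet winner.

none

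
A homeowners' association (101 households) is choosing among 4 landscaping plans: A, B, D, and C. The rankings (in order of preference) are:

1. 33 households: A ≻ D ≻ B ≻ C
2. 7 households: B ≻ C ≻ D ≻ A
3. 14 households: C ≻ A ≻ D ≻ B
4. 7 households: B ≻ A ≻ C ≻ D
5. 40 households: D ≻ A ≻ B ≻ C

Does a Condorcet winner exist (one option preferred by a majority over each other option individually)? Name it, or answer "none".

A

A vs B: 87–14 for A.
A vs D: 54–47 for A.
A vs C: 80–21 for A.
A beats every other option head-to-head.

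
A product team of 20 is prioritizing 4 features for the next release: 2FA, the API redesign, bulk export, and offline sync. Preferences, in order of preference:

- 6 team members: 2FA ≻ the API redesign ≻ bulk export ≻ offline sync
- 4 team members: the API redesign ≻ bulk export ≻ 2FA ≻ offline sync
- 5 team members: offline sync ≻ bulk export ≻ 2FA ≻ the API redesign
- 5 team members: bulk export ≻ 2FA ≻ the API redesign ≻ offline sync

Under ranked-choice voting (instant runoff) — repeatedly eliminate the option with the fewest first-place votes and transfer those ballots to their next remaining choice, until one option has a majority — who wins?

Round 1: 2FA 6, the API redesign 4, bulk export 5, offline sync 5. Eliminate the API redesign.
Round 2: 2FA 6, bulk export 9, offline sync 5. Eliminate offline sync.
Round 3: 2FA 6, bulk export 14. Bulk export has a majority.

bulk export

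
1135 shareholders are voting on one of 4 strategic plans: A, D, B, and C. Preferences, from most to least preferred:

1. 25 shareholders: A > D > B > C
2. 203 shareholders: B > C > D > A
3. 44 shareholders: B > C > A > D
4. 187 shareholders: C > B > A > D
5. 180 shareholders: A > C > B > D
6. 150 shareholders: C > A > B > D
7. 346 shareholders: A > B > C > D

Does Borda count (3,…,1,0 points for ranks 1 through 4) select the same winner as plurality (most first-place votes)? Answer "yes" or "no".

no

Borda — scores: A 2184, D 253, B 2162, C 2211. Winner: C.
Plurality — first-place votes: A 551, D 0, B 247, C 337. Winner: A.
The two methods disagree.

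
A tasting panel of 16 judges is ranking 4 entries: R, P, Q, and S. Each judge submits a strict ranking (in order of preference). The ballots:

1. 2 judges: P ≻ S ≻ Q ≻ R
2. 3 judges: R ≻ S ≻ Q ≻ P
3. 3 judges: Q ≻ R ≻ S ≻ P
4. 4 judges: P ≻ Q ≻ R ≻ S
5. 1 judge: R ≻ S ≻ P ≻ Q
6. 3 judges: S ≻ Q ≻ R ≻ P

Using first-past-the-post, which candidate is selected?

P

First-place votes: R 4, P 6, Q 3, S 3.
P has the most first-place votes.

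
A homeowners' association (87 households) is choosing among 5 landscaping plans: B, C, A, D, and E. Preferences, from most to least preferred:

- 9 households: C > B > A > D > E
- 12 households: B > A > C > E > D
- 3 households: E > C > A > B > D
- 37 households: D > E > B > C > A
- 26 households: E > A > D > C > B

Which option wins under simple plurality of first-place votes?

D

First-place votes: B 12, C 9, A 0, D 37, E 29.
D has the most first-place votes.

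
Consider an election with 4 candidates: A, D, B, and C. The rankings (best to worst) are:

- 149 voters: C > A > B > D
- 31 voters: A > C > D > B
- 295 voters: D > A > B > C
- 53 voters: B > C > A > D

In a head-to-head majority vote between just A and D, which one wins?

Voters preferring A to D: 233; preferring D to A: 295.
D wins the head-to-head.

D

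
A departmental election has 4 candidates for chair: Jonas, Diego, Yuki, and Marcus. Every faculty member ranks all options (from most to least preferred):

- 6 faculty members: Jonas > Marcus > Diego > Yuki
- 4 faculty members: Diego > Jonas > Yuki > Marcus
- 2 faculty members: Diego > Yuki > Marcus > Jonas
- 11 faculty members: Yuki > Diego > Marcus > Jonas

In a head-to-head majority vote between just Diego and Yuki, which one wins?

Voters preferring Diego to Yuki: 12; preferring Yuki to Diego: 11.
Diego wins the head-to-head.

Diego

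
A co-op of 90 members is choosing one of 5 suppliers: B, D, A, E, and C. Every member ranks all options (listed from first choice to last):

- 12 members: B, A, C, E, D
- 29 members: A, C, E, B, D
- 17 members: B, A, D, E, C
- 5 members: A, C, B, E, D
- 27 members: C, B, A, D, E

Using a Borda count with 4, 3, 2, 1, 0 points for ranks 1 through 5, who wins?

A

B: 12·4 + 29·1 + 17·4 + 5·2 + 27·3 = 236
D: 12·0 + 29·0 + 17·2 + 5·0 + 27·1 = 61
A: 12·3 + 29·4 + 17·3 + 5·4 + 27·2 = 277
E: 12·1 + 29·2 + 17·1 + 5·1 + 27·0 = 92
C: 12·2 + 29·3 + 17·0 + 5·3 + 27·4 = 234
A has the highest Borda score (277).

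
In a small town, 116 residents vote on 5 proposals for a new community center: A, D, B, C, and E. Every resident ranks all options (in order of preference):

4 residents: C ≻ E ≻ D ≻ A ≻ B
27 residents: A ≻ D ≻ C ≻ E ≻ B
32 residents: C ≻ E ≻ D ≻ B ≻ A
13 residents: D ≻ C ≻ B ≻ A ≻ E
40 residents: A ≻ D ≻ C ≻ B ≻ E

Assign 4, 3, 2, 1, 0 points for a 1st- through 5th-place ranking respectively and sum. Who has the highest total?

D

A: 4·1 + 27·4 + 32·0 + 13·1 + 40·4 = 285
D: 4·2 + 27·3 + 32·2 + 13·4 + 40·3 = 325
B: 4·0 + 27·0 + 32·1 + 13·2 + 40·1 = 98
C: 4·4 + 27·2 + 32·4 + 13·3 + 40·2 = 317
E: 4·3 + 27·1 + 32·3 + 13·0 + 40·0 = 135
D has the highest Borda score (325).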